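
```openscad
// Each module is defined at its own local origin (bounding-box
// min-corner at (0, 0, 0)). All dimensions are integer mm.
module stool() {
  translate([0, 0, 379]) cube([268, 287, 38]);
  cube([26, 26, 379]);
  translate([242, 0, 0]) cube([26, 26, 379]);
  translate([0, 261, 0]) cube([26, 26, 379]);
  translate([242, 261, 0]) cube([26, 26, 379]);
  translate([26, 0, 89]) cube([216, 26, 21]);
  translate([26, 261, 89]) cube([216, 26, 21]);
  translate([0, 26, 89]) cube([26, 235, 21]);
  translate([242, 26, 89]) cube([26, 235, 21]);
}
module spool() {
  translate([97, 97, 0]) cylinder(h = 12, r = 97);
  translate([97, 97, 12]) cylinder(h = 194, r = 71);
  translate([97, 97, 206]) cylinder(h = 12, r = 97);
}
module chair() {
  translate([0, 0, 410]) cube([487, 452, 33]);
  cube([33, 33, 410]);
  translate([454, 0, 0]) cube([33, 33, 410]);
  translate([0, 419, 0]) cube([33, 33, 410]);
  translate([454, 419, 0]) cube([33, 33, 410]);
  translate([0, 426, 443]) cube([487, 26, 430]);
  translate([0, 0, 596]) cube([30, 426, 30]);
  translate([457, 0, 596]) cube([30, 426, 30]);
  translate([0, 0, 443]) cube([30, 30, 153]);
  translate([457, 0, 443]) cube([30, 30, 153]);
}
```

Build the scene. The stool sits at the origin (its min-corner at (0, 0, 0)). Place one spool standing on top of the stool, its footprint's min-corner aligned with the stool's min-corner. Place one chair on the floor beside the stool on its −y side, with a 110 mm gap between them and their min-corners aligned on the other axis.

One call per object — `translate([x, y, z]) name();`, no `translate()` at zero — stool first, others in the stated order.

stool();
translate([0, 0, 417]) spool();
translate([0, -562, 0]) chair();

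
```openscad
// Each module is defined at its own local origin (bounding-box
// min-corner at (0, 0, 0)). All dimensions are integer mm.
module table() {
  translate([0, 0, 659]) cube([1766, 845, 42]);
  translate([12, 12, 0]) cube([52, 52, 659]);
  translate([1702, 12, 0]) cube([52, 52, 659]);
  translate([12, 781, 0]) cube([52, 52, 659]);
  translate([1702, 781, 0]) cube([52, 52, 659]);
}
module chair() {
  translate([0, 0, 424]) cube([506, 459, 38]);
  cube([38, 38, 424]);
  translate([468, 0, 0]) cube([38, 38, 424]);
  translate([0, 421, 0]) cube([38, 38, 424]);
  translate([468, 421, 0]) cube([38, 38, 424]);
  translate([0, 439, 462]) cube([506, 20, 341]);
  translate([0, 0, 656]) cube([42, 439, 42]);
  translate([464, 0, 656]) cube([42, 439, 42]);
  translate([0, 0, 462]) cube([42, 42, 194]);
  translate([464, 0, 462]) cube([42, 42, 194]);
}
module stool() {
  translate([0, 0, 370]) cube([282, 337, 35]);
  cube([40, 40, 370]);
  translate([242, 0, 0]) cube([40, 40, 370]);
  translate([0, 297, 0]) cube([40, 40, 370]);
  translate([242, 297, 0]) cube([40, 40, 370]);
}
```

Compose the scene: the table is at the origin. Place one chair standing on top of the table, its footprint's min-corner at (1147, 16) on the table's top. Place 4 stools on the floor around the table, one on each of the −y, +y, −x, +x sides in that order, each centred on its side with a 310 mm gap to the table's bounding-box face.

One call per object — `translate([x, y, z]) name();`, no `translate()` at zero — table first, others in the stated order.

table();
translate([1147, 16, 701]) chair();
translate([742, -647, 0]) stool();
translate([742, 1155, 0]) stool();
translate([-592, 254, 0]) stool();
translate([2076, 254, 0]) stool();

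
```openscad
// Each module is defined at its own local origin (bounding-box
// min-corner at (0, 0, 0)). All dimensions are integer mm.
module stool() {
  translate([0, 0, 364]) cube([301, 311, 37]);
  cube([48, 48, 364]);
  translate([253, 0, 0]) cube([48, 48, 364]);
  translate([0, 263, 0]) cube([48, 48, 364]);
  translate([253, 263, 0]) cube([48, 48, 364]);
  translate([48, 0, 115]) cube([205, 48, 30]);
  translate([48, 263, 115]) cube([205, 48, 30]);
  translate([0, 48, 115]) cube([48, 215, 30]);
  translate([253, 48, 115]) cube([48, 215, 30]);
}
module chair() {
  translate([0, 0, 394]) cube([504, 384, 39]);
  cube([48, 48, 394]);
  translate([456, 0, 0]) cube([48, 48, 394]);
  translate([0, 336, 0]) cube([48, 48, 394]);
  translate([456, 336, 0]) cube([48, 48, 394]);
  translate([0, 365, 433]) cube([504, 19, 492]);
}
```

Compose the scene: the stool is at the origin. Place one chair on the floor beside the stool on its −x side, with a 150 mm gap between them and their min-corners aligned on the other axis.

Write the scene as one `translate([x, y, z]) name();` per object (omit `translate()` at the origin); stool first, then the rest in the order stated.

stool();
translate([-654, 0, 0]) chair();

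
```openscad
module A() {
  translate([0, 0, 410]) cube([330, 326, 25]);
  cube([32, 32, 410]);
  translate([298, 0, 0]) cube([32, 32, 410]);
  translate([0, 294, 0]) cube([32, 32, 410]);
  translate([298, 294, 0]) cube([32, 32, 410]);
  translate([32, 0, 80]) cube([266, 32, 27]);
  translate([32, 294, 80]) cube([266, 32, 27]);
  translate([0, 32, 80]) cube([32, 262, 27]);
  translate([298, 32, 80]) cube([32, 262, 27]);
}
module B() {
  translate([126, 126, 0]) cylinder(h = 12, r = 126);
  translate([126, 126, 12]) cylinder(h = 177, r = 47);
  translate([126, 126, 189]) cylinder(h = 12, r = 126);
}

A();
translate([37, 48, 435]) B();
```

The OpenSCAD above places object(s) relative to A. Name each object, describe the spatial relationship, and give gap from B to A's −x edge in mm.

A is a stool. B is a spool. The spool is on top of the stool. The gap from the spool to the stool's −x edge is 37 mm.

The spool's min-x is at 37; the stool's min-x is 0; gap = 37 mm.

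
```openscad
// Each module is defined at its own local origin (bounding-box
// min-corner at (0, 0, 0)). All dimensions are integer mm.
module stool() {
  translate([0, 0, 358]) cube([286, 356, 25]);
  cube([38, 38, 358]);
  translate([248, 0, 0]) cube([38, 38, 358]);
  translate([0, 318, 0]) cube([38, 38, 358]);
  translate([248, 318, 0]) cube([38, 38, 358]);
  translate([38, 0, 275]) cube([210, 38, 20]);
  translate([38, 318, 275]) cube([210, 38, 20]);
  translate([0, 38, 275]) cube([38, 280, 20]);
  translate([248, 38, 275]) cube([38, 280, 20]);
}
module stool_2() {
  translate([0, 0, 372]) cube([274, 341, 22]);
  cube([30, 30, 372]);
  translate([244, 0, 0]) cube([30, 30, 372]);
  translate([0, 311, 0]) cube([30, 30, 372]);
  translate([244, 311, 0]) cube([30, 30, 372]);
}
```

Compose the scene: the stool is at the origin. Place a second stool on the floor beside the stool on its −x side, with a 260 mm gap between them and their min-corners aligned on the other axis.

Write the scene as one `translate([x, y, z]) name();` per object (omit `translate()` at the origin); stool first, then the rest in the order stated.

stool();
translate([-534, 0, 0]) stool_2();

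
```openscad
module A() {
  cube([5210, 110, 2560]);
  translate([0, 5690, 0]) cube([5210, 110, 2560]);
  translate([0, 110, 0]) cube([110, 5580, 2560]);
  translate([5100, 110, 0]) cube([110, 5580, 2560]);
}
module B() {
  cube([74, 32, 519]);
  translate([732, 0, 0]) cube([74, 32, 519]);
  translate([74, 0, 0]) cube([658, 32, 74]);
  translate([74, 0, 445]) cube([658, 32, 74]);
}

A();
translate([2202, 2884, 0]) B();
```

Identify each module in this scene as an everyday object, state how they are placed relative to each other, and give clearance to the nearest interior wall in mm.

Clearances: x = 2092, y = 2774; minimum 2092 mm.

A is a house frame. B is a picture frame. The picture frame sits inside the house frame, centred. The clearance to the nearest interior wall is 2092 mm.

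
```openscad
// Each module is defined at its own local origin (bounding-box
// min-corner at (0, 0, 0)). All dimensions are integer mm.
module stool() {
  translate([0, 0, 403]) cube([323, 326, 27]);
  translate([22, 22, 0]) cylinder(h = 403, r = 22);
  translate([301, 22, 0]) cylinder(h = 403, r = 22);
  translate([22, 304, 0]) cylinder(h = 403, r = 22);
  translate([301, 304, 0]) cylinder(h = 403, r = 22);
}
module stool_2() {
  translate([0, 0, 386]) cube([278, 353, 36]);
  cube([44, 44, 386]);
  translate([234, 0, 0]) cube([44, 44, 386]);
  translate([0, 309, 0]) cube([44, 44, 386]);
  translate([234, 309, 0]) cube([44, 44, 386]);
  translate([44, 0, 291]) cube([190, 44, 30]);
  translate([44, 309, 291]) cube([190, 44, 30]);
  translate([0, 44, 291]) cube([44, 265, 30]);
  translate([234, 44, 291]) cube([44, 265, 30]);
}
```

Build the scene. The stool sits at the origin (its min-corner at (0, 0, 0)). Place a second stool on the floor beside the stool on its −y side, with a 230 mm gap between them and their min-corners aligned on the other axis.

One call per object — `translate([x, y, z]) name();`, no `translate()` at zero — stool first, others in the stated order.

stool();
translate([0, -583, 0]) stool_2();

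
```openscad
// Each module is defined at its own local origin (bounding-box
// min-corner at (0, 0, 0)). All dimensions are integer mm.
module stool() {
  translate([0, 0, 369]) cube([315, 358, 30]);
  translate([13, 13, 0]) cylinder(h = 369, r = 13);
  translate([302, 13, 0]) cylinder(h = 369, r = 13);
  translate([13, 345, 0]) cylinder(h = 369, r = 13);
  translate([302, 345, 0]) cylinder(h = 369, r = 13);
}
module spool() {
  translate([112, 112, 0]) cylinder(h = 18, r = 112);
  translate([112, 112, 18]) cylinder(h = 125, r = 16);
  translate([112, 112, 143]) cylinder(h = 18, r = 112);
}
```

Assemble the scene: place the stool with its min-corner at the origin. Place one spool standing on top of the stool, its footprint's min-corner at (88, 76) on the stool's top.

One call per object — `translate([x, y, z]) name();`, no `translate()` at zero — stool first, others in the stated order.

stool();
translate([88, 76, 399]) spool();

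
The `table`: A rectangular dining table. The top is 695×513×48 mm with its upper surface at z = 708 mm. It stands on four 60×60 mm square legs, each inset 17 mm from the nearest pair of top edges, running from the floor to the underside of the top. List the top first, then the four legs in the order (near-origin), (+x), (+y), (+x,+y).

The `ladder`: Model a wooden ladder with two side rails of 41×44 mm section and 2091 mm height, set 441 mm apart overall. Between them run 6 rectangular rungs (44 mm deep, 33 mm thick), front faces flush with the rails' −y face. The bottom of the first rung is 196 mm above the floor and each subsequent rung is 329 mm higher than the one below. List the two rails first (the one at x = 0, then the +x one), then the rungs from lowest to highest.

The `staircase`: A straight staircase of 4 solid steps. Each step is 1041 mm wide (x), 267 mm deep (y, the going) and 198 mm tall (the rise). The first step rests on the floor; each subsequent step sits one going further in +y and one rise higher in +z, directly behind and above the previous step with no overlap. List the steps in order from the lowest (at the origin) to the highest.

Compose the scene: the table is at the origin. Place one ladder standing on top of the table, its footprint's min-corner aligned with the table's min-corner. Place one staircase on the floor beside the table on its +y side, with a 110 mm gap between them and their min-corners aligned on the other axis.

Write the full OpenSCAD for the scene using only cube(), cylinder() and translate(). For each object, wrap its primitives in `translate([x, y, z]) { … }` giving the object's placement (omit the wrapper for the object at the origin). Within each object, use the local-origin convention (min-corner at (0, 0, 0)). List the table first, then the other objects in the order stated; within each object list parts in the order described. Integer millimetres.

translate([0, 0, 660]) cube([695, 513, 48]);
translate([17, 17, 0]) cube([60, 60, 660]);
translate([618, 17, 0]) cube([60, 60, 660]);
translate([17, 436, 0]) cube([60, 60, 660]);
translate([618, 436, 0]) cube([60, 60, 660]);
translate([0, 0, 708]) {
  cube([41, 44, 2091]);
  translate([400, 0, 0]) cube([41, 44, 2091]);
  translate([41, 0, 196]) cube([359, 44, 33]);
  translate([41, 0, 525]) cube([359, 44, 33]);
  translate([41, 0, 854]) cube([359, 44, 33]);
  translate([41, 0, 1183]) cube([359, 44, 33]);
  translate([41, 0, 1512]) cube([359, 44, 33]);
  translate([41, 0, 1841]) cube([359, 44, 33]);
}
translate([0, 623, 0]) {
  cube([1041, 267, 198]);
  translate([0, 267, 198]) cube([1041, 267, 198]);
  translate([0, 534, 396]) cube([1041, 267, 198]);
  translate([0, 801, 594]) cube([1041, 267, 198]);
}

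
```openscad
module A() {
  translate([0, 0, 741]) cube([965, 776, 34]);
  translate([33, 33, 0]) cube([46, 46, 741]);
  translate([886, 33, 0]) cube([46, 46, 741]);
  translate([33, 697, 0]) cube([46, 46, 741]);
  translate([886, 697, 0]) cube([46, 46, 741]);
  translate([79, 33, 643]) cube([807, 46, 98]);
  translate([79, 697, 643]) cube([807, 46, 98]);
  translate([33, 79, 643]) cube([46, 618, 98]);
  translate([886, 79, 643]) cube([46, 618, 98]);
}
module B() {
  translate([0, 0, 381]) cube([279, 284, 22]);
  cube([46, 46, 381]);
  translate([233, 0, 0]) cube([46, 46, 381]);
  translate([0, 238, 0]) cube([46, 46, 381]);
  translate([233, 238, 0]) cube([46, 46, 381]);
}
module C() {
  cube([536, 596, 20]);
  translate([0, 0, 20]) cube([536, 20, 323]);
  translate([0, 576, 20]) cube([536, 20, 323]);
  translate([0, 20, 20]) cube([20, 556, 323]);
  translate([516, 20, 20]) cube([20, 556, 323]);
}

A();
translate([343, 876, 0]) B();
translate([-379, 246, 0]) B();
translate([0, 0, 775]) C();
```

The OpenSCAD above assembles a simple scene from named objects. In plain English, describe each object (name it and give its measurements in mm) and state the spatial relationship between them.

A is a rectangular dining table. The top is 965×776×34 mm with its upper surface at z = 775 mm. It stands on four 46×46 mm square legs, each inset 33 mm from the nearest pair of top edges, running from the floor to the underside of the top. Four apron rails, 46 mm thick and 98 mm tall, run between adjacent legs with their top edges flush with the underside of the top and their outer faces flush with the legs' outer faces.

B is a four-legged stool. The seat is a 279×284×22 mm slab whose top surface is at z = 403 mm; four square legs, each 46×46 mm in cross-section, run from the floor (z = 0) to the underside of the seat, each flush with a corner of the seat.

C is an open-topped rectangular box: outside dimensions 536×596×343 mm, with a uniform wall and base thickness of 20 mm. The base is a full 536×596 slab on the floor; four walls sit on top of the base. The front and back walls (the −y and +y sides) span the full width; the two side walls fit between them.

Two stools sit around the table at the +y, −x sides. The open box is on top of the table.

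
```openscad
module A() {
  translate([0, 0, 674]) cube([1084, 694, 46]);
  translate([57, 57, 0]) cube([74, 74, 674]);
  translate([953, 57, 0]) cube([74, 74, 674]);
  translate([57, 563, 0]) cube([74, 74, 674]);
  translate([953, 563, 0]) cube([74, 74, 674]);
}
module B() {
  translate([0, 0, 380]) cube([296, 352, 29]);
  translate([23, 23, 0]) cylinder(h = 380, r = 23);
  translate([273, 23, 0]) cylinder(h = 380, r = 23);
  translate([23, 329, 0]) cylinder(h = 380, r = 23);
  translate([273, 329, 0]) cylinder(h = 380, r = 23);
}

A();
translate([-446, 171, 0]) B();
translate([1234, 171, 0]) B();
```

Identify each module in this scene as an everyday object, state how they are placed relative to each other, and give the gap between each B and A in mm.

Each stool's nearest face is 150 mm from the table's bounding box.

A is a table. B is a stool. Two stools sit around the table at the −x, +x sides. The gap between each stool and the table is 150 mm.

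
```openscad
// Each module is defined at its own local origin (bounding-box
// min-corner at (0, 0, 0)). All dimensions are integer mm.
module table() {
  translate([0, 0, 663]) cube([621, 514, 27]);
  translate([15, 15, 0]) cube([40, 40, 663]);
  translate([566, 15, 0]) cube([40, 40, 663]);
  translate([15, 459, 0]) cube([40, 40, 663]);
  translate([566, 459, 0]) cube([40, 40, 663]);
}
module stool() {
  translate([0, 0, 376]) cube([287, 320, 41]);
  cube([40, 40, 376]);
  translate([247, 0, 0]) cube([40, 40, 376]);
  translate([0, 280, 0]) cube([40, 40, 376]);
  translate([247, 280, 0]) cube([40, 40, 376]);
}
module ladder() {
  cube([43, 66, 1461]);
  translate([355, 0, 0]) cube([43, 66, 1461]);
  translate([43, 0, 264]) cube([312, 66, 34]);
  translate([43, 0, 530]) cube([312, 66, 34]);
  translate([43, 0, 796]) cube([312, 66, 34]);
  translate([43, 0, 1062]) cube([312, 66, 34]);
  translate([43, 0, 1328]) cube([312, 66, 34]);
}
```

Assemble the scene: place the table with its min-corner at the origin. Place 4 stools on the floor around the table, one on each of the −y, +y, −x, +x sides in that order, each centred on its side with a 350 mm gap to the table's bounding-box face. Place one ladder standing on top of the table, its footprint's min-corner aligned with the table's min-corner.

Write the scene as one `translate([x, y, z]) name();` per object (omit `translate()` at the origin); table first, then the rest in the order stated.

table();
translate([167, -670, 0]) stool();
translate([167, 864, 0]) stool();
translate([-637, 97, 0]) stool();
translate([971, 97, 0]) stool();
translate([0, 0, 690]) ladder();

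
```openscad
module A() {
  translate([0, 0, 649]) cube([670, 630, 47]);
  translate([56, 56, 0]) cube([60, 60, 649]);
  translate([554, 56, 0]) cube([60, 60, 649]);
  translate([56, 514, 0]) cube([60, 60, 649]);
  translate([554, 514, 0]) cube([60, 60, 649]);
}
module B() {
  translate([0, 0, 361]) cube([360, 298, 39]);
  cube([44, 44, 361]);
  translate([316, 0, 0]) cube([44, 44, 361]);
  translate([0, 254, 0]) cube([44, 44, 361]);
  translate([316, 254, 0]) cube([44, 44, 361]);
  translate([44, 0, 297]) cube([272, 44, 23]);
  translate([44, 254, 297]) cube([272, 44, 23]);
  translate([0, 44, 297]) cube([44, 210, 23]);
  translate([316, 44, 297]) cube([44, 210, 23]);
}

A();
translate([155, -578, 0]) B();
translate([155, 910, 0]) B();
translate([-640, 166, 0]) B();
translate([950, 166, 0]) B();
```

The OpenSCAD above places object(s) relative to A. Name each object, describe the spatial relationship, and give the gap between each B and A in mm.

Each stool's nearest face is 280 mm from the table's bounding box.

A is a table. B is a stool. Four stools sit around the table at the −y, +y, −x, +x sides. The gap between each stool and the table is 280 mm.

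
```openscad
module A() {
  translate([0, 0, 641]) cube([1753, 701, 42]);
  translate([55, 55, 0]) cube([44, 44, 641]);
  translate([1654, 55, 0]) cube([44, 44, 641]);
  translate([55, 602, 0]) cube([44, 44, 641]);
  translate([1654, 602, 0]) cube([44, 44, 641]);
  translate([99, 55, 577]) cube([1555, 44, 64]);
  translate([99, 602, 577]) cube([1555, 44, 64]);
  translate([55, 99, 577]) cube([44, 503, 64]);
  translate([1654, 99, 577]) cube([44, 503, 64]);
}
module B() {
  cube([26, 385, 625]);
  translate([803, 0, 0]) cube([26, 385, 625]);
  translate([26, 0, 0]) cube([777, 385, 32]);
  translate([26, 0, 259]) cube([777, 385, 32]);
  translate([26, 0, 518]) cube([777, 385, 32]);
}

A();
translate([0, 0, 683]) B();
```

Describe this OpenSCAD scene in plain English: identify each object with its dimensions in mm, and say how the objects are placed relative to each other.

A is a rectangular dining table. The top is 1753×701×42 mm with its upper surface at z = 683 mm. It stands on four 44×44 mm square legs, each inset 55 mm from the nearest pair of top edges, running from the floor to the underside of the top. Four apron rails, 44 mm thick and 64 mm tall, run between adjacent legs with their top edges flush with the underside of the top and their outer faces flush with the legs' outer faces.

B is a bookshelf 829 mm wide overall, 385 mm deep and 625 mm tall. The two sides are 26 mm thick vertical panels. 3 horizontal shelves of 32 mm thickness span between the inner faces of the sides; the lowest shelf sits on the floor and shelves are stacked with a clear vertical gap of 227 mm between each pair.

The bookshelf is on top of the table.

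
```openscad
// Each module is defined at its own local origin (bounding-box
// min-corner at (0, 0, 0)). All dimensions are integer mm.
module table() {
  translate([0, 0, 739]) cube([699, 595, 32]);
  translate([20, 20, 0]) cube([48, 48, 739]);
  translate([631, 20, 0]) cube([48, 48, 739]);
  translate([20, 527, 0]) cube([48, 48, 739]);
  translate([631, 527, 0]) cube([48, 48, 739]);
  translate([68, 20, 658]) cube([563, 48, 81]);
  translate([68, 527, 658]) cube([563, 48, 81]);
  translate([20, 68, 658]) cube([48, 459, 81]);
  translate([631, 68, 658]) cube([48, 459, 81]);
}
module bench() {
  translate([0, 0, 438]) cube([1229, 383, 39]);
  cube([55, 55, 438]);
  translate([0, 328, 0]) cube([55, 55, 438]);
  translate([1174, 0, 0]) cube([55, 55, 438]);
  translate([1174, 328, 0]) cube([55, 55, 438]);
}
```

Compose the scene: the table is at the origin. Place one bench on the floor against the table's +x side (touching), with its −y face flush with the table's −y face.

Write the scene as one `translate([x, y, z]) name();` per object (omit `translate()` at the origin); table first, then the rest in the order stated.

table();
translate([699, 0, 0]) bench();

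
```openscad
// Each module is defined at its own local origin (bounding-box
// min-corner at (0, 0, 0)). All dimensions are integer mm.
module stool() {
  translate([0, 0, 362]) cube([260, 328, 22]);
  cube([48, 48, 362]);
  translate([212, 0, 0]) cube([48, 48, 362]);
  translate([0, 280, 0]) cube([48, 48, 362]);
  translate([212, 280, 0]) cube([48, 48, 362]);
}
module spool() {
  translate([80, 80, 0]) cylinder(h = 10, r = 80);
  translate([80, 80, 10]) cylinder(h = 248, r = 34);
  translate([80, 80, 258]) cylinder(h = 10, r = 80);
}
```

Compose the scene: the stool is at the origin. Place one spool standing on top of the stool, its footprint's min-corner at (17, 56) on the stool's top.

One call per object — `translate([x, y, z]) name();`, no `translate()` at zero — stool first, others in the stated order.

stool();
translate([17, 56, 384]) spool();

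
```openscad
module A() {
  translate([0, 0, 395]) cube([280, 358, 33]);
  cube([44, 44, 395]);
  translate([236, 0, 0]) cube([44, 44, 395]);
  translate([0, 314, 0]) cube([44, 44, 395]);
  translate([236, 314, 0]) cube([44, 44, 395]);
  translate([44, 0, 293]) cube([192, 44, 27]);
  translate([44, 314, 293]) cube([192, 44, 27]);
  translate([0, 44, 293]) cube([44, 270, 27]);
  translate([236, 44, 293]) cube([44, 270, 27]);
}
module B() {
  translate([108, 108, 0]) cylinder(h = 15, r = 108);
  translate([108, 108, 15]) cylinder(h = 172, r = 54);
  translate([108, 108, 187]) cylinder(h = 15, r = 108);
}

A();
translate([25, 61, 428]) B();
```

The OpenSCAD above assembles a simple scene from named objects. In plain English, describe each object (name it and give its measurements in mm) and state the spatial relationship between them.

A is a four-legged stool. The seat is a 280×358×33 mm slab whose top surface is at z = 428 mm; four square legs, each 44×44 mm in cross-section, run from the floor (z = 0) to the underside of the seat, each flush with a corner of the seat. Four stretchers, 44 mm wide and 27 mm tall, connect adjacent legs with their undersides at z = 293 mm, each running between the inner faces of the legs it joins and aligned with the legs' outer faces on the other axis.

B is a spool: two coaxial disc flanges of radius 108 mm and thickness 15 mm, joined by a core cylinder of radius 54 mm and height 172 mm. The lower flange rests on z = 0 and the three cylinders share a vertical axis.

The spool is on top of the stool.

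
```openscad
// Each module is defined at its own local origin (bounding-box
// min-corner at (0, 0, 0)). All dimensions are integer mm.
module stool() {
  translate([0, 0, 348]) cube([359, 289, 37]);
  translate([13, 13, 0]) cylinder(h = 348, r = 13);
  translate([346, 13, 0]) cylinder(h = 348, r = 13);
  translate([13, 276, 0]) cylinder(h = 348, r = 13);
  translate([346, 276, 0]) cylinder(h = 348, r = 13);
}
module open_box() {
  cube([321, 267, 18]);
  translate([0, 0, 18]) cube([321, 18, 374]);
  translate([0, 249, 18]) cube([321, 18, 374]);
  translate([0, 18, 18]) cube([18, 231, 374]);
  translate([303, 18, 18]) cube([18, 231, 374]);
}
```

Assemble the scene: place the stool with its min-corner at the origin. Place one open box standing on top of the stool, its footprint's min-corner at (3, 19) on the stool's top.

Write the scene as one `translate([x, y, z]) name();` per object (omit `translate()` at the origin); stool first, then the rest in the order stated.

stool();
translate([3, 19, 385]) open_box();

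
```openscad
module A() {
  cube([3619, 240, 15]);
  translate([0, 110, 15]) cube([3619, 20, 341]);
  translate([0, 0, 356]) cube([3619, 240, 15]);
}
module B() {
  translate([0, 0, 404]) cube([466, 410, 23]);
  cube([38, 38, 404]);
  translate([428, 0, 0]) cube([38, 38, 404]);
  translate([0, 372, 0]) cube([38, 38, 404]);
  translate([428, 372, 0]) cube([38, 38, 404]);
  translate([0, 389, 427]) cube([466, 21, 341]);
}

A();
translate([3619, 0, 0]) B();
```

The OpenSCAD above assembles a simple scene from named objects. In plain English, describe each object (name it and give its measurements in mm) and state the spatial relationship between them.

A is an I-beam lying along x, 3619 mm long. Overall section height 371 mm. Two flanges 240 mm wide (y) and 15 mm thick, one on the floor and one at the top; a web 20 mm thick runs between them, centred on the flange width.

B is a chair: 466×410 mm seat, 23 mm thick, top at z = 427 mm, on four 38 mm square corner legs flush with the seat edges. A 21 mm thick backrest slab spans the full seat width, extending 341 mm above the seat top, its back face flush with the seat's +y edge.

The chair is against the I-beam's +x side, with their −y faces flush.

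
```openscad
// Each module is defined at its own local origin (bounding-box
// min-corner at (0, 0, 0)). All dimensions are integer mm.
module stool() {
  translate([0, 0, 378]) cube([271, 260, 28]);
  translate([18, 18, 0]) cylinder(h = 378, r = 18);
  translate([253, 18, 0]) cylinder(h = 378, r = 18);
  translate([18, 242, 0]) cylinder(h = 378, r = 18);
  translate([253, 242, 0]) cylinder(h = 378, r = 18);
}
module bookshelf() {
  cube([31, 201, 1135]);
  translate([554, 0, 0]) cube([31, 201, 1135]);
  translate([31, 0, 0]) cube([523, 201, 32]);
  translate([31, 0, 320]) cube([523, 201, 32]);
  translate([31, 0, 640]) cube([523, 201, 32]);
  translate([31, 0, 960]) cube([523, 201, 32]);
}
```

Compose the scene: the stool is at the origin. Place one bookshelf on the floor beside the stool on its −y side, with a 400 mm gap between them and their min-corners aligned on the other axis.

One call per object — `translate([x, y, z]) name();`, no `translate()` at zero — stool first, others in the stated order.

stool();
translate([0, -601, 0]) bookshelf();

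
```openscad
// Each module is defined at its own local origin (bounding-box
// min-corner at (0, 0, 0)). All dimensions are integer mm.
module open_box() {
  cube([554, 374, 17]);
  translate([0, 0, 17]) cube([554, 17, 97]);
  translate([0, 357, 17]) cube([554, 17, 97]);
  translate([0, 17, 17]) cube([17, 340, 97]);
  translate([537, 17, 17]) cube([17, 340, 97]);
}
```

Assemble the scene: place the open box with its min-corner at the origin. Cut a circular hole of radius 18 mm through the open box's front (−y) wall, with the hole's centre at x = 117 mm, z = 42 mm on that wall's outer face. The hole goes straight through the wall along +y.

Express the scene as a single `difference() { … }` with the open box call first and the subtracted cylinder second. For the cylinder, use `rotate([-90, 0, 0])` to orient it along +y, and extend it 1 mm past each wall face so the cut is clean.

difference() {
  open_box();
  translate([117, -1, 42]) rotate([-90, 0, 0]) cylinder(h = 19, r = 18);
}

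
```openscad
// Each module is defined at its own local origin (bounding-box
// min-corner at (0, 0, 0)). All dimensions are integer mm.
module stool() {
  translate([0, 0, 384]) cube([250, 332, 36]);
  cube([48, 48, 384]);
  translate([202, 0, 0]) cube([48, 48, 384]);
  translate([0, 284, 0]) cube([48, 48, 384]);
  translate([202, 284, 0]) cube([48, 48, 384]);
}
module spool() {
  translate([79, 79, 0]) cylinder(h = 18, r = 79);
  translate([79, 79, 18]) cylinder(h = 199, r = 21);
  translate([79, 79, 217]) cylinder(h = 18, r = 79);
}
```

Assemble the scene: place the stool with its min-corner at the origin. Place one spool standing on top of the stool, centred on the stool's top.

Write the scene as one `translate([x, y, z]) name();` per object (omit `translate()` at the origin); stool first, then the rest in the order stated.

stool();
translate([46, 87, 420]) spool();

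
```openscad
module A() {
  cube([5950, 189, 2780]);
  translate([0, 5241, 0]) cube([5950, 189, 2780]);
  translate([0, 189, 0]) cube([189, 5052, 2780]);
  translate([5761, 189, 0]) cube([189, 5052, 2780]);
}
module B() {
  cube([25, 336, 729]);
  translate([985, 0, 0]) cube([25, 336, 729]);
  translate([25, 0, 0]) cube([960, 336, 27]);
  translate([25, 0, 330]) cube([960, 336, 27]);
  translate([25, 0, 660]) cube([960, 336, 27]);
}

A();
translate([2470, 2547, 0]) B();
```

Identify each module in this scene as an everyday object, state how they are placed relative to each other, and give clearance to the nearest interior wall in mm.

Clearances: x = 2281, y = 2358; minimum 2281 mm.

A is a house frame. B is a bookshelf. The bookshelf sits inside the house frame, centred. The clearance to the nearest interior wall is 2281 mm.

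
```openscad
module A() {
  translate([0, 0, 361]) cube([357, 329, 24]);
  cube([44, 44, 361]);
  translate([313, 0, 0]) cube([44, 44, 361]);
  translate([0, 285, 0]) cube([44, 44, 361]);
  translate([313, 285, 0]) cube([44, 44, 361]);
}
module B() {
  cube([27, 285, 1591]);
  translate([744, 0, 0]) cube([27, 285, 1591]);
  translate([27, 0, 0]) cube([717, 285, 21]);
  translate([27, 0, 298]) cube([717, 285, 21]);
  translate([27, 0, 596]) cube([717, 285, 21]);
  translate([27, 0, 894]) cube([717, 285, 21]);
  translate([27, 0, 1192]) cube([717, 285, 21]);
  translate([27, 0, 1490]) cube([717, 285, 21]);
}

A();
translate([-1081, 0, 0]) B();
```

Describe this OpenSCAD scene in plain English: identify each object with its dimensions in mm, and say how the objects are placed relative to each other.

A is a four-legged stool. The seat is 357×329 mm, 24 mm thick, top at z = 385 mm. It stands on four square legs, each 44×44 mm in cross-section, from z = 0 to the seat underside, each flush with a corner of the seat.

B is a bookshelf 771 mm wide overall, 285 mm deep and 1591 mm tall. The two sides are 27 mm thick vertical panels. 6 horizontal shelves of 21 mm thickness span between the inner faces of the sides; the lowest shelf sits on the floor and shelves are stacked with a clear vertical gap of 277 mm between each pair.

The bookshelf is on the floor beside the stool on its −x side.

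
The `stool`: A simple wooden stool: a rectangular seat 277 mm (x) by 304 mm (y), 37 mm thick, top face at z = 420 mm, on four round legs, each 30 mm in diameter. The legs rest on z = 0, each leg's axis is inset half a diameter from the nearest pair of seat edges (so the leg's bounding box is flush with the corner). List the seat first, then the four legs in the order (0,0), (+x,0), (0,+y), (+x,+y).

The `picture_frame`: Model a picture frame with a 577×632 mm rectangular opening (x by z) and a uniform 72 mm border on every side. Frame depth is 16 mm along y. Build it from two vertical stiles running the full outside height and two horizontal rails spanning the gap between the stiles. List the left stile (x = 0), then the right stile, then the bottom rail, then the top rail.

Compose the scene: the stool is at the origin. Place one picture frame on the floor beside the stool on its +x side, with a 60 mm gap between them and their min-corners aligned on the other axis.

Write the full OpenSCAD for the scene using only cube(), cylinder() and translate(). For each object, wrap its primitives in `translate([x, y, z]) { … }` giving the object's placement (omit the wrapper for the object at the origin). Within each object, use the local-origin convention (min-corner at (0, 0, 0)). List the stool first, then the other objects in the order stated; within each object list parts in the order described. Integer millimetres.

translate([0, 0, 383]) cube([277, 304, 37]);
translate([15, 15, 0]) cylinder(h = 383, r = 15);
translate([262, 15, 0]) cylinder(h = 383, r = 15);
translate([15, 289, 0]) cylinder(h = 383, r = 15);
translate([262, 289, 0]) cylinder(h = 383, r = 15);
translate([337, 0, 0]) {
  cube([72, 16, 776]);
  translate([649, 0, 0]) cube([72, 16, 776]);
  translate([72, 0, 0]) cube([577, 16, 72]);
  translate([72, 0, 704]) cube([577, 16, 72]);
}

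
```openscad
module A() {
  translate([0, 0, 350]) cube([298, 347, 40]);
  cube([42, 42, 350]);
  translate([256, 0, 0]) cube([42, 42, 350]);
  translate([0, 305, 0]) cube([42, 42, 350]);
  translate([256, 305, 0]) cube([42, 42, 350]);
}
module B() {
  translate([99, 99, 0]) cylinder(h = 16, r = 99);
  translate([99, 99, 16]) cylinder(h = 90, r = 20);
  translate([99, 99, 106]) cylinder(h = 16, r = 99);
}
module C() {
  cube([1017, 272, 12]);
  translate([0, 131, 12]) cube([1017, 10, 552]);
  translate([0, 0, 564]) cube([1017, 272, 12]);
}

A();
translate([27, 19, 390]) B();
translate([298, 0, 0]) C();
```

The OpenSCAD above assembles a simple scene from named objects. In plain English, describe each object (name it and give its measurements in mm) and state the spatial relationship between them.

A is a four-legged stool. The seat is a 298×347×40 mm slab whose top surface is at z = 390 mm; four square legs, each 42×42 mm in cross-section, run from the floor (z = 0) to the underside of the seat, each flush with a corner of the seat.

B is a spool: two coaxial disc flanges of radius 99 mm and thickness 16 mm, joined by a core cylinder of radius 20 mm and height 90 mm. The lower flange rests on z = 0 and the three cylinders share a vertical axis.

C is an I-beam lying along x, 1017 mm long. Overall section height 576 mm. Two flanges 272 mm wide (y) and 12 mm thick, one on the floor and one at the top; a web 10 mm thick runs between them, centred on the flange width.

The spool is on top of the stool. The I-beam is against the stool's +x side, with their −y faces flush.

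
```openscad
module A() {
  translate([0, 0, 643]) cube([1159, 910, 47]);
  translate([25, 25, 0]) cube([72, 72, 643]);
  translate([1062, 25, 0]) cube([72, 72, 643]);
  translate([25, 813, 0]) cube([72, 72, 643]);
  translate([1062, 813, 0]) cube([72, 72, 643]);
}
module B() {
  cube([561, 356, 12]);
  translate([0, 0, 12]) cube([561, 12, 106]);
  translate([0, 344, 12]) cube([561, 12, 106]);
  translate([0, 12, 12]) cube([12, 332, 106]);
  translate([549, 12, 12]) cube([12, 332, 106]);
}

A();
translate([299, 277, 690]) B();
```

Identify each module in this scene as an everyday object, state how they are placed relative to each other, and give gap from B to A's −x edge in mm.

The open box's min-x is at 299; the table's min-x is 0; gap = 299 mm.

A is a table. B is an open box. The open box is on top of the table, centred. The gap from the open box to the table's −x edge is 299 mm.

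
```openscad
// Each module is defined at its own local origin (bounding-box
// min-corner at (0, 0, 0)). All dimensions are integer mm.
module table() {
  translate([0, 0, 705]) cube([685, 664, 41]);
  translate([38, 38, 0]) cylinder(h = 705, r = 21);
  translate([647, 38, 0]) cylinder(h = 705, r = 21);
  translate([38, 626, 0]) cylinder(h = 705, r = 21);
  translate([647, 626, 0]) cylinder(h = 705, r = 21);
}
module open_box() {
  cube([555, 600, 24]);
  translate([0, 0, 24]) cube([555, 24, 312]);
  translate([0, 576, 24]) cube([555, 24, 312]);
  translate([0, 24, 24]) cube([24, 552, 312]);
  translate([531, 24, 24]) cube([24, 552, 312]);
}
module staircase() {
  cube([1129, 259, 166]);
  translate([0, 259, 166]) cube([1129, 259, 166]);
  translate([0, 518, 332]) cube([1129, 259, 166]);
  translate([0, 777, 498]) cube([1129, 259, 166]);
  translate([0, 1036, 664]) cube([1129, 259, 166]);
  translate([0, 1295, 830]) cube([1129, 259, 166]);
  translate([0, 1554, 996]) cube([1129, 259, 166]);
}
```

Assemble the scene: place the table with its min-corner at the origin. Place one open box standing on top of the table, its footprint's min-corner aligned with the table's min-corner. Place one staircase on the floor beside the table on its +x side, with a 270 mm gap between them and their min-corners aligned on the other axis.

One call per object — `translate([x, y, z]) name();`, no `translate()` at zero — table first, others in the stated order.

table();
translate([0, 0, 746]) open_box();
translate([955, 0, 0]) staircase();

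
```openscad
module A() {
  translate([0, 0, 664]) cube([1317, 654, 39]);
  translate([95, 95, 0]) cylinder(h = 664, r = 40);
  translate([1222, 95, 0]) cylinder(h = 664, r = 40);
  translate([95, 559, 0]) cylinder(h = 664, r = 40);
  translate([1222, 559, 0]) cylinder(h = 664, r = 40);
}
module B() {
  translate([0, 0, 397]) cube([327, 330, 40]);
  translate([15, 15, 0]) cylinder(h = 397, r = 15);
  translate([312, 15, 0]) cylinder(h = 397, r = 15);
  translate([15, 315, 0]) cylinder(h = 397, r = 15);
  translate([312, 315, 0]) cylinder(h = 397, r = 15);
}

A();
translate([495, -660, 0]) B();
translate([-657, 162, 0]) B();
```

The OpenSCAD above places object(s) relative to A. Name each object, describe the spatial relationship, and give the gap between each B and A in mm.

Each stool's nearest face is 330 mm from the table's bounding box.

A is a table. B is a stool. Two stools sit around the table at the −y, −x sides. The gap between each stool and the table is 330 mm.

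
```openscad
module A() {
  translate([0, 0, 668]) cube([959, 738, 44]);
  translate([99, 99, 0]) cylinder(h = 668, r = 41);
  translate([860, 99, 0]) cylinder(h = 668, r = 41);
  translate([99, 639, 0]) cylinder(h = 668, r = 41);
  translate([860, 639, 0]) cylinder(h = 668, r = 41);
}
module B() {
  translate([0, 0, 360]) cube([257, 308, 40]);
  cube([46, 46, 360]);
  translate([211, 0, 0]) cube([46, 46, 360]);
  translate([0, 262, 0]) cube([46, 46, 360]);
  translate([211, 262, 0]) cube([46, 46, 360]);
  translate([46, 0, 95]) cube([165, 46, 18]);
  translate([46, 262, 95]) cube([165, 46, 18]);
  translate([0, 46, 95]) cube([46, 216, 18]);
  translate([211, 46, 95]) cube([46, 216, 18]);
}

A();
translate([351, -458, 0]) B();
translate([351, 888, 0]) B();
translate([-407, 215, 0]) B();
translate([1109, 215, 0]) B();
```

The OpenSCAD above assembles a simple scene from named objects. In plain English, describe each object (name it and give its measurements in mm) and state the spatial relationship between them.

A is a table with a 959×738 mm rectangular top, 44 mm thick, top surface at z = 712 mm, supported by four round legs of 82 mm diameter, each leg's bounding box inset 58 mm from the nearest pair of top edges, running from the floor.

B is a simple wooden stool: a rectangular seat 257 mm (x) by 308 mm (y), 40 mm thick, top face at z = 400 mm, on four square legs, each 46×46 mm in cross-section. The legs rest on z = 0, each flush with a corner of the seat. Four stretchers, 46 mm wide and 18 mm tall, connect adjacent legs with their undersides at z = 95 mm, each running between the inner faces of the legs it joins and aligned with the legs' outer faces on the other axis.

Four stools sit around the table at the −y, +y, −x, +x sides.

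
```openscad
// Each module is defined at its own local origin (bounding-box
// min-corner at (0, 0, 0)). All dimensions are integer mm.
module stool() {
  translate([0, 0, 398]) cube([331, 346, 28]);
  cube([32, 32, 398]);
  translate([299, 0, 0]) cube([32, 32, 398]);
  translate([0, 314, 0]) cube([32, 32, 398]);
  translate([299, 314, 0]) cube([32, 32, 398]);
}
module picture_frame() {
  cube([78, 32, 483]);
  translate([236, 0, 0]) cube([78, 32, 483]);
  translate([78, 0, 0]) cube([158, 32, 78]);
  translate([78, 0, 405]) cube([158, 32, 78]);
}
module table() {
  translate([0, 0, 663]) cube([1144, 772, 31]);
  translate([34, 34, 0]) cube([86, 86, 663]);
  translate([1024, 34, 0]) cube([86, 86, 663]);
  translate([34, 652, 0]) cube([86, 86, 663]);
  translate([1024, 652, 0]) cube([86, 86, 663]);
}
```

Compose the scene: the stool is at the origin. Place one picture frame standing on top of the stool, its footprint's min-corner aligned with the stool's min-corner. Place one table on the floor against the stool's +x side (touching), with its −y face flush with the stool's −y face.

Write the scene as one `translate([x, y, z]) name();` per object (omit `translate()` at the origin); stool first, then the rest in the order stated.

stool();
translate([0, 0, 426]) picture_frame();
translate([331, 0, 0]) table();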